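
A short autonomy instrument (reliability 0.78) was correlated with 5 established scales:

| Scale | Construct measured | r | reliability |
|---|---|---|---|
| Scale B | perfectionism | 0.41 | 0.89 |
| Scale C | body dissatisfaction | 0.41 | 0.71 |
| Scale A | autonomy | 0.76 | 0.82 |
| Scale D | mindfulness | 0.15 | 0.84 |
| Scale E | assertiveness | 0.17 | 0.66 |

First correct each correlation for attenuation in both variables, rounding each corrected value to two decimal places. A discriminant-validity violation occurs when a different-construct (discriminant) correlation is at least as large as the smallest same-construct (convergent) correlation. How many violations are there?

0

Disattenuated r (r / √(r_scale · r_new)):
  Scale B (disc): 0.41 / √(0.89·0.78) = 0.49
  Scale C (disc): 0.41 / √(0.71·0.78) = 0.55
  Scale A (conv): 0.76 / √(0.82·0.78) = 0.95
  Scale D (disc): 0.15 / √(0.84·0.78) = 0.19
  Scale E (disc): 0.17 / √(0.66·0.78) = 0.24
Smallest convergent = 0.95. Discriminant values: 0.49, 0.55, 0.19, 0.24; count ≥ 0.95 → 0.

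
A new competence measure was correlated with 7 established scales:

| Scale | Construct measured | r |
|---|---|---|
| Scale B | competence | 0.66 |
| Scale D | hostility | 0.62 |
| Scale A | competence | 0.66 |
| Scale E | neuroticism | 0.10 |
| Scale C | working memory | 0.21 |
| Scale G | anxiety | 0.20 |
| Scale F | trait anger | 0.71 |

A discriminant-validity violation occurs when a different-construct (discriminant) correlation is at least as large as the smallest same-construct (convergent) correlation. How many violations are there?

Convergent (same construct = competence): Scale B, Scale A.
Smallest convergent = 0.66. Discriminant values: 0.62, 0.10, 0.21, 0.20, 0.71; count ≥ 0.66 → 1.

1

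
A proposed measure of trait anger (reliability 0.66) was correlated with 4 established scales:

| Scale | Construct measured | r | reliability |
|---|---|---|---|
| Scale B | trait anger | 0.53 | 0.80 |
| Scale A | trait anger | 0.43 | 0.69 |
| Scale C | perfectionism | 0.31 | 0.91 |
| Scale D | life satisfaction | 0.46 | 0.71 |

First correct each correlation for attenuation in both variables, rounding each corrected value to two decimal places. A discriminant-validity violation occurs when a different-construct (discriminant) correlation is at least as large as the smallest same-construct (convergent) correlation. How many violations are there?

1

Disattenuated r (r / √(r_scale · r_new)):
  Scale B (conv): 0.53 / √(0.80·0.66) = 0.73
  Scale A (conv): 0.43 / √(0.69·0.66) = 0.64
  Scale C (disc): 0.31 / √(0.91·0.66) = 0.40
  Scale D (disc): 0.46 / √(0.71·0.66) = 0.67
Smallest convergent = 0.64. Discriminant values: 0.40, 0.67; count ≥ 0.64 → 1.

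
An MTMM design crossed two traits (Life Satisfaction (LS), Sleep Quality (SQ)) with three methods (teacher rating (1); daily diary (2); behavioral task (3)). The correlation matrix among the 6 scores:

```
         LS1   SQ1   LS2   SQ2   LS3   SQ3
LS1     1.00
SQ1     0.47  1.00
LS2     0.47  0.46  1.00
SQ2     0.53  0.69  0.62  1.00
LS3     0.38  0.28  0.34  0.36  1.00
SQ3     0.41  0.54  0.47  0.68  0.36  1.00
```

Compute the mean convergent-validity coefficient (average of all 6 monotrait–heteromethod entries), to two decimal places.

Convergent values: 0.47, 0.38, 0.34, 0.69, 0.54, 0.68; mean = 3.10/6 = 0.52.

0.52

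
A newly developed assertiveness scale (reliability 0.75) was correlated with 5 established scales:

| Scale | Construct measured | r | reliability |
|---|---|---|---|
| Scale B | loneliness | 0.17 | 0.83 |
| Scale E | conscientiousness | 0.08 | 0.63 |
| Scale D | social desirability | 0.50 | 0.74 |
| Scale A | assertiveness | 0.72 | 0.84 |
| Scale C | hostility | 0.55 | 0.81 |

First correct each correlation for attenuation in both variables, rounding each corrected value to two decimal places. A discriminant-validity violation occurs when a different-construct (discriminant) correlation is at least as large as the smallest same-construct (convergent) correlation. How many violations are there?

Disattenuated r (r / √(r_scale · r_new)):
  Scale B (disc): 0.17 / √(0.83·0.75) = 0.22
  Scale E (disc): 0.08 / √(0.63·0.75) = 0.12
  Scale D (disc): 0.50 / √(0.74·0.75) = 0.67
  Scale A (conv): 0.72 / √(0.84·0.75) = 0.91
  Scale C (disc): 0.55 / √(0.81·0.75) = 0.71
Smallest convergent = 0.91. Discriminant values: 0.22, 0.12, 0.67, 0.71; count ≥ 0.91 → 0.

0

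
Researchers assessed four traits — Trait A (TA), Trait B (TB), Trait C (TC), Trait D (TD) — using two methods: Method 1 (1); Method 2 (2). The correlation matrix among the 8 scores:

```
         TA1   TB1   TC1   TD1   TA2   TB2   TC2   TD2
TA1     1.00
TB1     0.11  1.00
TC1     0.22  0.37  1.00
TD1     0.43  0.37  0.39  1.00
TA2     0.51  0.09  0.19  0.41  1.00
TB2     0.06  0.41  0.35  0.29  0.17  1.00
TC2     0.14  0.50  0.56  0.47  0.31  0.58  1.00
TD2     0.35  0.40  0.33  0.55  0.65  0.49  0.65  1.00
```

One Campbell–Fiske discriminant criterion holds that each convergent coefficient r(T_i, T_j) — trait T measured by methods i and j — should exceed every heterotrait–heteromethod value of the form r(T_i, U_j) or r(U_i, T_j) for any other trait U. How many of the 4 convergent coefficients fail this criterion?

1

Each convergent coefficient versus the relevant comparison correlations:
TA (methods 1·2): 0.51 vs {0.06, 0.09, 0.14, 0.19, 0.35, 0.41} → pass.
TB (methods 1·2): 0.41 vs {0.09, 0.06, 0.50, 0.35, 0.40, 0.29} → fail.
TC (methods 1·2): 0.56 vs {0.19, 0.14, 0.35, 0.50, 0.33, 0.47} → pass.
TD (methods 1·2): 0.55 vs {0.41, 0.35, 0.29, 0.40, 0.47, 0.33} → pass.
1 of 4 fail.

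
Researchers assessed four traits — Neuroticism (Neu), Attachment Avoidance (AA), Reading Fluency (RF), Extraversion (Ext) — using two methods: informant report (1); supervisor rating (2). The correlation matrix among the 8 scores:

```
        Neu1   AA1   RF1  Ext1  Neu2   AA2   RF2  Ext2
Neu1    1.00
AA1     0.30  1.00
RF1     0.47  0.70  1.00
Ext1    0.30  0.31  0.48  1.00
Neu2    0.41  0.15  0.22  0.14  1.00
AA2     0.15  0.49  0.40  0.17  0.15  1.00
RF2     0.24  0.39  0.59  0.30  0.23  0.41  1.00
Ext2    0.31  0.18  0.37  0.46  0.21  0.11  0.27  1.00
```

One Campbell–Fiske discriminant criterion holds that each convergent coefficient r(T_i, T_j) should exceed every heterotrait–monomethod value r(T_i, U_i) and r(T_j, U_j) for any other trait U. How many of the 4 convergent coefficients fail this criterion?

4

Each convergent coefficient versus the relevant comparison correlations:
Neu (methods 1·2): 0.41 vs {0.30, 0.15, 0.47, 0.23, 0.30, 0.21} → fail.
AA (methods 1·2): 0.49 vs {0.30, 0.15, 0.70, 0.41, 0.31, 0.11} → fail.
RF (methods 1·2): 0.59 vs {0.47, 0.23, 0.70, 0.41, 0.48, 0.27} → fail.
Ext (methods 1·2): 0.46 vs {0.30, 0.21, 0.31, 0.11, 0.48, 0.27} → fail.
4 of 4 fail.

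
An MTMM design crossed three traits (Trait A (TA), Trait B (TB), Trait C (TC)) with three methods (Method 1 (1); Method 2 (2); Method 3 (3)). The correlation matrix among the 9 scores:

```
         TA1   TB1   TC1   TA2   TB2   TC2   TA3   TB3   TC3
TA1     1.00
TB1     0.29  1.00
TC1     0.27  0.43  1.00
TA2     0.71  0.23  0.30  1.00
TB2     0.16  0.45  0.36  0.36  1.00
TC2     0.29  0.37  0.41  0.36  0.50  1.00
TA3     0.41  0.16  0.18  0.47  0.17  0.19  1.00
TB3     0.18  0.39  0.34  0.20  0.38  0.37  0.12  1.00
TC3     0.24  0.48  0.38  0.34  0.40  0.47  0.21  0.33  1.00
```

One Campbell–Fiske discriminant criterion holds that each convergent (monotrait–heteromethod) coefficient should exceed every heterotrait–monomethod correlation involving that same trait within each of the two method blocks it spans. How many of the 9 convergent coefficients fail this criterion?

6

Checking each validity diagonal entry against its comparison values:
TA (methods 1·2): 0.71 vs {0.29, 0.36, 0.27, 0.36} → pass.
TA (methods 1·3): 0.41 vs {0.29, 0.12, 0.27, 0.21} → pass.
TA (methods 2·3): 0.47 vs {0.36, 0.12, 0.36, 0.21} → pass.
TB (methods 1·2): 0.45 vs {0.29, 0.36, 0.43, 0.50} → fail.
TB (methods 1·3): 0.39 vs {0.29, 0.12, 0.43, 0.33} → fail.
TB (methods 2·3): 0.38 vs {0.36, 0.12, 0.50, 0.33} → fail.
TC (methods 1·2): 0.41 vs {0.27, 0.36, 0.43, 0.50} → fail.
TC (methods 1·3): 0.38 vs {0.27, 0.21, 0.43, 0.33} → fail.
TC (methods 2·3): 0.47 vs {0.36, 0.21, 0.50, 0.33} → fail.
6 of 9 fail.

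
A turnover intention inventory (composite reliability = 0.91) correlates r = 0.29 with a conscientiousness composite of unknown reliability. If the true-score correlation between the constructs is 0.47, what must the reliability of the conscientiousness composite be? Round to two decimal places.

r_true = r_obs / √(r_xx · r_yy) ⇒ 0.47 = 0.29 / √(0.91 · r_yy).
√(0.91 · r_yy) = 0.29 / 0.47 = 0.6170; 0.91 · r_yy = 0.3807; r_yy = 0.3807 / 0.91 ≈ 0.42.

0.42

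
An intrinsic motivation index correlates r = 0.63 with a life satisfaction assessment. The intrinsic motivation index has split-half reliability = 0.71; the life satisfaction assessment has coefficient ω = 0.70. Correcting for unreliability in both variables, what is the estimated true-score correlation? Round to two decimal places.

r_true = r_obs / √(r_xx · r_yy) = 0.63 / √(0.71 × 0.70) = 0.63 / √0.4970 = 0.63 / 0.7050 ≈ 0.89.

0.89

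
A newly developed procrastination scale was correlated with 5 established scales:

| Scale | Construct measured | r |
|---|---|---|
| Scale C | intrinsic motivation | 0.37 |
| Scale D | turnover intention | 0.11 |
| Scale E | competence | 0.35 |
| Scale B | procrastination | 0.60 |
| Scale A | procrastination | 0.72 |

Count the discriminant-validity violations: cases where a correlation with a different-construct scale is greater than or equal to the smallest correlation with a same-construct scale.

Convergent (same construct = procrastination): Scale B, Scale A.
Smallest convergent = 0.60. Discriminant values: 0.37, 0.11, 0.35; count ≥ 0.60 → 0.

0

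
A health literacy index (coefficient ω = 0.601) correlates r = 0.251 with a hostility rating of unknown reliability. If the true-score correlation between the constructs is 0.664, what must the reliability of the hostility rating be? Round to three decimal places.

r_true = r_obs / √(r_xx · r_yy) ⇒ 0.664 = 0.251 / √(0.601 · r_yy).
√(0.601 · r_yy) = 0.251 / 0.664 = 0.3780; 0.601 · r_yy = 0.1429; r_yy = 0.1429 / 0.601 ≈ 0.238.

0.238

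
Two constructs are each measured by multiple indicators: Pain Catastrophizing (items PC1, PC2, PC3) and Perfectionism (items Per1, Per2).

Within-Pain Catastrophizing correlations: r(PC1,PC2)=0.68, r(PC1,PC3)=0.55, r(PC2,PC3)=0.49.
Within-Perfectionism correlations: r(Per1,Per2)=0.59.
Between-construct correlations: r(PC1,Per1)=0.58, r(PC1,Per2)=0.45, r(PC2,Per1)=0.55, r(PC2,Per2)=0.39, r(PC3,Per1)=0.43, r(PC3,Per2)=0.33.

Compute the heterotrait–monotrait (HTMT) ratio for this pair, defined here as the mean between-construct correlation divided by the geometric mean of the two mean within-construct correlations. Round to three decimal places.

Between-construct mean = 2.73/6 = 0.4550.
Mean within-PC = 1.72/3 = 0.5733; mean within-Per = 0.59/1 = 0.5900.
Geometric mean = √(0.5733 × 0.5900) = 0.5816.
HTMT = 0.4550 / 0.5816 = 0.782.

0.782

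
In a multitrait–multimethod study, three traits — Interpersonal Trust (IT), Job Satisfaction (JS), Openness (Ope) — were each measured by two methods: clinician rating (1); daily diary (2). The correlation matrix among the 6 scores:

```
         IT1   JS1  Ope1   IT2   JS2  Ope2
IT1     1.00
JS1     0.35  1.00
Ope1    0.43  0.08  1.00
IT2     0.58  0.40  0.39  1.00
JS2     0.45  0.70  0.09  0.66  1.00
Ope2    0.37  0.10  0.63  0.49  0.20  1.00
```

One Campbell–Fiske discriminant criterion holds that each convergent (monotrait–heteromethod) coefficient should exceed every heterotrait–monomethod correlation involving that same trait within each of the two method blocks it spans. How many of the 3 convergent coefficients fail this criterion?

Checking each validity diagonal entry against its comparison values:
IT (methods 1·2): 0.58 vs {0.35, 0.66, 0.43, 0.49} → fail.
JS (methods 1·2): 0.70 vs {0.35, 0.66, 0.08, 0.20} → pass.
Ope (methods 1·2): 0.63 vs {0.43, 0.49, 0.08, 0.20} → pass.
1 of 3 fail.

1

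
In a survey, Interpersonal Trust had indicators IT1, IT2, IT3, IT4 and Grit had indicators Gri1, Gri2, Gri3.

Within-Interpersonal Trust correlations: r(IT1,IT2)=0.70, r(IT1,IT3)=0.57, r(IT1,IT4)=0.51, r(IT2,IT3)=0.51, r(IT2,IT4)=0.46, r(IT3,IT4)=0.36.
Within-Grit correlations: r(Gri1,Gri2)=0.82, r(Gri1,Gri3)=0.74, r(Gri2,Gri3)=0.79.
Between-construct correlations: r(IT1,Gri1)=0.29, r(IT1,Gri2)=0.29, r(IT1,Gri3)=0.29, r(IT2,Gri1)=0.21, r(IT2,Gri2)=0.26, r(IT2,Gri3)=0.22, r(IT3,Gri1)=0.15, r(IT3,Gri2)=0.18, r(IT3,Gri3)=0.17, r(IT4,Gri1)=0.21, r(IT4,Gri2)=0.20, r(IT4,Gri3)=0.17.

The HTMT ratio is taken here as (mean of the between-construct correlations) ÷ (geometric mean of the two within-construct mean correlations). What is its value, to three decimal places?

0.345

Between-construct mean = 2.64/12 = 0.2200.
Mean within-IT = 3.11/6 = 0.5183; mean within-Gri = 2.35/3 = 0.7833.
Geometric mean = √(0.5183 × 0.7833) = 0.6372.
HTMT = 0.2200 / 0.6372 = 0.345.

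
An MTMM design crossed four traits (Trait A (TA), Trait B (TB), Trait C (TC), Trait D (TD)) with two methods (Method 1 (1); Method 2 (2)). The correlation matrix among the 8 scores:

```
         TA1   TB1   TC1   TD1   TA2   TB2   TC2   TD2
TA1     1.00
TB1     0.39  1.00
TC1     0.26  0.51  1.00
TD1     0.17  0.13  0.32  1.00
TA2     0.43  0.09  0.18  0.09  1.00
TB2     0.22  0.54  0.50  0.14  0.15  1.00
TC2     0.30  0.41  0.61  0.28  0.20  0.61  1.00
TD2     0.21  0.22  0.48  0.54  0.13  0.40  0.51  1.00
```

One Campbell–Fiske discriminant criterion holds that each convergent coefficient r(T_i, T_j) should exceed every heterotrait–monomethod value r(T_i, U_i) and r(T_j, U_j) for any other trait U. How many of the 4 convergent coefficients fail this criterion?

2

Checking each validity diagonal entry against its comparison values:
TA (methods 1·2): 0.43 vs {0.39, 0.15, 0.26, 0.20, 0.17, 0.13} → pass.
TB (methods 1·2): 0.54 vs {0.39, 0.15, 0.51, 0.61, 0.13, 0.40} → fail.
TC (methods 1·2): 0.61 vs {0.26, 0.20, 0.51, 0.61, 0.32, 0.51} → fail.
TD (methods 1·2): 0.54 vs {0.17, 0.13, 0.13, 0.40, 0.32, 0.51} → pass.
2 of 4 fail.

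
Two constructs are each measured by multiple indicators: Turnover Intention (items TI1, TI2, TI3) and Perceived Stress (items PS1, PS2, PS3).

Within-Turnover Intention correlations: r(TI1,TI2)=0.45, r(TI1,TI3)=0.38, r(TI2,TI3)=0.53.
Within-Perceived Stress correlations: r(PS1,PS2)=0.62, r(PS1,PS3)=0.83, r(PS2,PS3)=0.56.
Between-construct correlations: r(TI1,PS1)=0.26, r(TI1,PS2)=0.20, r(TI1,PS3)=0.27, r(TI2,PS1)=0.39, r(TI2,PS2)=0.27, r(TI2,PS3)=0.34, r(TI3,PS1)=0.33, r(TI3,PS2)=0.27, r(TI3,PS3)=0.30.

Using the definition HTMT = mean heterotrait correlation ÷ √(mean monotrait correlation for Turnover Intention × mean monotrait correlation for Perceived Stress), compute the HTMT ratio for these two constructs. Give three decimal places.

Between-construct mean = 2.63/9 = 0.2922.
Mean within-TI = 1.36/3 = 0.4533; mean within-PS = 2.01/3 = 0.6700.
Geometric mean = √(0.4533 × 0.6700) = 0.5511.
HTMT = 0.2922 / 0.5511 = 0.530.

0.530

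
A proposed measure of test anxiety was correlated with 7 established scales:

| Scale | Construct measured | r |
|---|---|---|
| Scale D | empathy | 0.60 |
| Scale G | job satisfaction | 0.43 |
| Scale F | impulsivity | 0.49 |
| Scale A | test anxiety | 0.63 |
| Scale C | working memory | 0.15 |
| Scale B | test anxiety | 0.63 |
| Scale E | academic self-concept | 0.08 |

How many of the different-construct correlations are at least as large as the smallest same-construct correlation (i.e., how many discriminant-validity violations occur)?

Convergent (same construct = test anxiety): Scale A, Scale B.
Smallest convergent = 0.63. Discriminant values: 0.60, 0.43, 0.49, 0.15, 0.08; count ≥ 0.63 → 0.

0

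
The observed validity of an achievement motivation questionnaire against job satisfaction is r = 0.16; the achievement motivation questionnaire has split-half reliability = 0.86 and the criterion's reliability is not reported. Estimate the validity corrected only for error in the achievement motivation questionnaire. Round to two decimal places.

0.17

Single correction: r_c = r_obs / √r_xx = 0.16 / √0.86 = 0.16 / 0.9274 ≈ 0.17.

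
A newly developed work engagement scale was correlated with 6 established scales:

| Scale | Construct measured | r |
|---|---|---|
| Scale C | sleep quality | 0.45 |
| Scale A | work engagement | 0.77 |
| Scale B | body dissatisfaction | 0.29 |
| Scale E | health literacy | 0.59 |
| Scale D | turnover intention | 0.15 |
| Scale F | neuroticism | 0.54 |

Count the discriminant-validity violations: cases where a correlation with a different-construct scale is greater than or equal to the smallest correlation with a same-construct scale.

0

Convergent (same construct = work engagement): Scale A.
Smallest convergent = 0.77. Discriminant values: 0.45, 0.29, 0.59, 0.15, 0.54; count ≥ 0.77 → 0.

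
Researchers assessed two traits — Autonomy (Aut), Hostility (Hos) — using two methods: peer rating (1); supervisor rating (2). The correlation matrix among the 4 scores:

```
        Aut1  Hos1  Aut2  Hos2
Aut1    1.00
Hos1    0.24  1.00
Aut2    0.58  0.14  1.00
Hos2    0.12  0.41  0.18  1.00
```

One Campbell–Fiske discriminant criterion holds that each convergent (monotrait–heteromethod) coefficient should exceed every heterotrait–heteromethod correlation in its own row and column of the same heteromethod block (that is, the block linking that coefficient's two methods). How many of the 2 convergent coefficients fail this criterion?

0

Checking each validity diagonal entry against its comparison values:
Aut (methods 1·2): 0.58 vs {0.12, 0.14} → pass.
Hos (methods 1·2): 0.41 vs {0.14, 0.12} → pass.
0 of 2 fail.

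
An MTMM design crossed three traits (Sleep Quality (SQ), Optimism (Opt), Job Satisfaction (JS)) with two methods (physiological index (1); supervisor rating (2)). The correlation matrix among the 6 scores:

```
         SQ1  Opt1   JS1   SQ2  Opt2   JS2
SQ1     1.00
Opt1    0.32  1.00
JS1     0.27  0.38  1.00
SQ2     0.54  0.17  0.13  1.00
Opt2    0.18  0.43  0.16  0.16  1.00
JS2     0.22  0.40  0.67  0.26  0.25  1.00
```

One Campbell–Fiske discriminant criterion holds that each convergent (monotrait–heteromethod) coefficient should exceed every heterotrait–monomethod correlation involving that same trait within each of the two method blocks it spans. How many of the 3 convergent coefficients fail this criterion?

Each convergent coefficient versus the relevant comparison correlations:
SQ (methods 1·2): 0.54 vs {0.32, 0.16, 0.27, 0.26} → pass.
Opt (methods 1·2): 0.43 vs {0.32, 0.16, 0.38, 0.25} → pass.
JS (methods 1·2): 0.67 vs {0.27, 0.26, 0.38, 0.25} → pass.
0 of 3 fail.

0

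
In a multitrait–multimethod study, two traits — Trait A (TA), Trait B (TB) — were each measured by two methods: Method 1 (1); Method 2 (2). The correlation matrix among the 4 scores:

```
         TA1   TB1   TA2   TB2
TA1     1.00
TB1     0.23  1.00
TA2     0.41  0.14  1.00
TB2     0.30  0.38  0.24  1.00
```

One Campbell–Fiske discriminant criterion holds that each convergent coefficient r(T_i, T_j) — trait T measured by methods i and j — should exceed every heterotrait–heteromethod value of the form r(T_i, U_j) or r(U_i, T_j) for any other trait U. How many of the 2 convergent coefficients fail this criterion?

0

Checking each validity diagonal entry against its comparison values:
TA (methods 1·2): 0.41 vs {0.30, 0.14} → pass.
TB (methods 1·2): 0.38 vs {0.14, 0.30} → pass.
0 of 2 fail.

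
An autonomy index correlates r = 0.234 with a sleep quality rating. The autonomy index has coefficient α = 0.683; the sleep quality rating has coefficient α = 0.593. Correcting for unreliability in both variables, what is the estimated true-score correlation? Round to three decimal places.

0.368

r_true = r_obs / √(r_xx · r_yy) = 0.234 / √(0.683 × 0.593) = 0.234 / √0.405019 = 0.234 / 0.6364 ≈ 0.368.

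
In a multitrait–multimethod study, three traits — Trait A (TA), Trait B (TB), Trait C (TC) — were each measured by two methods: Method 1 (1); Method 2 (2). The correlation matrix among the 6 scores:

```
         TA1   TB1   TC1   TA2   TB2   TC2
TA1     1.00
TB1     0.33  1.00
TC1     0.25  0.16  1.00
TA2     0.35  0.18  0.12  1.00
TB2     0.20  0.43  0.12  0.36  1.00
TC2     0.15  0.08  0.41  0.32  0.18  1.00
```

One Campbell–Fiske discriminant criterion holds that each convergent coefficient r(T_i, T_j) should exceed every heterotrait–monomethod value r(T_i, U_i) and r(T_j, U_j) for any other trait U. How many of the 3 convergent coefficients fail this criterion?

Checking each validity diagonal entry against its comparison values:
TA (methods 1·2): 0.35 vs {0.33, 0.36, 0.25, 0.32} → fail.
TB (methods 1·2): 0.43 vs {0.33, 0.36, 0.16, 0.18} → pass.
TC (methods 1·2): 0.41 vs {0.25, 0.32, 0.16, 0.18} → pass.
1 of 3 fail.

1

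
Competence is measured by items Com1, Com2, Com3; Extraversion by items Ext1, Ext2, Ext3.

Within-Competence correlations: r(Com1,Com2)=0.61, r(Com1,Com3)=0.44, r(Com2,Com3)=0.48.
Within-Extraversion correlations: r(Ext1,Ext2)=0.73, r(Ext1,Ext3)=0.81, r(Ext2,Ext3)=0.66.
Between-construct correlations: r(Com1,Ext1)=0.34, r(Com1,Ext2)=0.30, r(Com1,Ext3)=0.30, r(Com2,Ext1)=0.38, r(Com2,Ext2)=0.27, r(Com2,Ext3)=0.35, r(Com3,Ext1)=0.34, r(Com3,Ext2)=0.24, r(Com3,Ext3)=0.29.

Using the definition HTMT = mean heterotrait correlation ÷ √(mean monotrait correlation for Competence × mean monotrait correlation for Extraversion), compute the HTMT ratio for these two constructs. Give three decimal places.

0.511

Mean between = 2.81/9 = 0.3122.
Mean within-Com = 1.53/3 = 0.5100; mean within-Ext = 2.20/3 = 0.7333.
Geometric mean = √(0.5100 × 0.7333) = 0.6115.
HTMT = 0.3122 / 0.6115 = 0.511.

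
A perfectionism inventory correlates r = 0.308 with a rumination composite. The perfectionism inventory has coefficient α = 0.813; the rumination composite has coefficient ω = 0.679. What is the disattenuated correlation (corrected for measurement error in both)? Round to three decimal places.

0.415

r_true = r_obs / √(r_xx · r_yy) = 0.308 / √(0.813 × 0.679) = 0.308 / √0.552027 = 0.308 / 0.7430 ≈ 0.415.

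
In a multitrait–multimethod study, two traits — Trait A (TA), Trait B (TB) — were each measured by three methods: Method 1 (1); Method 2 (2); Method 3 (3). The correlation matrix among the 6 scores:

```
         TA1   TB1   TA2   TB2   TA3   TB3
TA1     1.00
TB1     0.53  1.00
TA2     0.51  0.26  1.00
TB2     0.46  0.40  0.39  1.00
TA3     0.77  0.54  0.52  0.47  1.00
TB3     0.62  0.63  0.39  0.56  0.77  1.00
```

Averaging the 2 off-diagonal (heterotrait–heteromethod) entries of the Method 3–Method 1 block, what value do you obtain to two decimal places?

HTHM values (method 3 × method 1): 0.54, 0.62; mean = 1.16/2 = 0.58.

0.58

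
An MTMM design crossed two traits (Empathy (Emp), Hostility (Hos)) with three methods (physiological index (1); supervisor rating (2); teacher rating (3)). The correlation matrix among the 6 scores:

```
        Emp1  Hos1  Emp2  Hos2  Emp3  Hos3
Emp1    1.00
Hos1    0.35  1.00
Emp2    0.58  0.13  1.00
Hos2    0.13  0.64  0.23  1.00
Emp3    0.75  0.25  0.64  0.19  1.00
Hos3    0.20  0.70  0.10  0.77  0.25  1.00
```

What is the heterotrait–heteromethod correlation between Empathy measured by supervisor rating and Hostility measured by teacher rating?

Different traits and methods: r(Emp2, Hos3) = 0.10.

0.10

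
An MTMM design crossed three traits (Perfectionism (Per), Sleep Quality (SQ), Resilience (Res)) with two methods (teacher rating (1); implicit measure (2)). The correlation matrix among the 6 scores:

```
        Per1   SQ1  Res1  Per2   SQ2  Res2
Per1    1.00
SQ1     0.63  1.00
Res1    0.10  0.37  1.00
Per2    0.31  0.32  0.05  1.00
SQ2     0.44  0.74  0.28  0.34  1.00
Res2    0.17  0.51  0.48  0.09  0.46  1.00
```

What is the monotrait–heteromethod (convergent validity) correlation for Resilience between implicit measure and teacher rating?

0.48

Same trait (Res), different methods: r(Res2, Res1) = 0.48.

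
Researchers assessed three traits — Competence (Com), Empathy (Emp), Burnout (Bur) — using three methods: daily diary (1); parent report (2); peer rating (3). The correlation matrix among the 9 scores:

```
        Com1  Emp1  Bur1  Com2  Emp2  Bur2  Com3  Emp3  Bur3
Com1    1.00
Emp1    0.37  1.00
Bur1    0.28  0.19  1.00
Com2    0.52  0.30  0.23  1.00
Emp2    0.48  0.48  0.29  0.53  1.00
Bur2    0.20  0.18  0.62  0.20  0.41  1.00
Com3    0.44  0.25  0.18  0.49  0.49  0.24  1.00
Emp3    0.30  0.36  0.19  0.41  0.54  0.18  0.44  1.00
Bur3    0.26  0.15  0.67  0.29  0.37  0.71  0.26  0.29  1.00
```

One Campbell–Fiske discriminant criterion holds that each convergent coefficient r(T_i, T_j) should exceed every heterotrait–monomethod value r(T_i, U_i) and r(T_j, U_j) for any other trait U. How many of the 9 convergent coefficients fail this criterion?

5

Each convergent coefficient versus the relevant comparison correlations:
Com (methods 1·2): 0.52 vs {0.37, 0.53, 0.28, 0.20} → fail.
Com (methods 1·3): 0.44 vs {0.37, 0.44, 0.28, 0.26} → fail.
Com (methods 2·3): 0.49 vs {0.53, 0.44, 0.20, 0.26} → fail.
Emp (methods 1·2): 0.48 vs {0.37, 0.53, 0.19, 0.41} → fail.
Emp (methods 1·3): 0.36 vs {0.37, 0.44, 0.19, 0.29} → fail.
Emp (methods 2·3): 0.54 vs {0.53, 0.44, 0.41, 0.29} → pass.
Bur (methods 1·2): 0.62 vs {0.28, 0.20, 0.19, 0.41} → pass.
Bur (methods 1·3): 0.67 vs {0.28, 0.26, 0.19, 0.29} → pass.
Bur (methods 2·3): 0.71 vs {0.20, 0.26, 0.41, 0.29} → pass.
5 of 9 fail.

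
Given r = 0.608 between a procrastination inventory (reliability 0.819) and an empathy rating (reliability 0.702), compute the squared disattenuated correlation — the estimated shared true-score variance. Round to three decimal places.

0.643

Disattenuated r = 0.608 / √(0.819 × 0.702) = 0.608 / 0.7582 = 0.8019.
Shared true-score variance = 0.8019² = 0.6430 ≈ 0.643.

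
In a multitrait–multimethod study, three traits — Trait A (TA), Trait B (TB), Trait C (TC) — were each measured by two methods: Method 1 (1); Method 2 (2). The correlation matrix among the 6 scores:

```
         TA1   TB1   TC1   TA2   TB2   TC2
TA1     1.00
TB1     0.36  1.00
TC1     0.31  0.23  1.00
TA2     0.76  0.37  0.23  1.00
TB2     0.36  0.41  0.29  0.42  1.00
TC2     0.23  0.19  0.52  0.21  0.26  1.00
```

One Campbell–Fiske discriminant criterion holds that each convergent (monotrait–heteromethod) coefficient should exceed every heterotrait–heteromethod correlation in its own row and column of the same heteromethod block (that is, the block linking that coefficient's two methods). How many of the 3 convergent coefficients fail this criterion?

0

Each convergent coefficient versus the relevant comparison correlations:
TA (methods 1·2): 0.76 vs {0.36, 0.37, 0.23, 0.23} → pass.
TB (methods 1·2): 0.41 vs {0.37, 0.36, 0.19, 0.29} → pass.
TC (methods 1·2): 0.52 vs {0.23, 0.23, 0.29, 0.19} → pass.
0 of 3 fail.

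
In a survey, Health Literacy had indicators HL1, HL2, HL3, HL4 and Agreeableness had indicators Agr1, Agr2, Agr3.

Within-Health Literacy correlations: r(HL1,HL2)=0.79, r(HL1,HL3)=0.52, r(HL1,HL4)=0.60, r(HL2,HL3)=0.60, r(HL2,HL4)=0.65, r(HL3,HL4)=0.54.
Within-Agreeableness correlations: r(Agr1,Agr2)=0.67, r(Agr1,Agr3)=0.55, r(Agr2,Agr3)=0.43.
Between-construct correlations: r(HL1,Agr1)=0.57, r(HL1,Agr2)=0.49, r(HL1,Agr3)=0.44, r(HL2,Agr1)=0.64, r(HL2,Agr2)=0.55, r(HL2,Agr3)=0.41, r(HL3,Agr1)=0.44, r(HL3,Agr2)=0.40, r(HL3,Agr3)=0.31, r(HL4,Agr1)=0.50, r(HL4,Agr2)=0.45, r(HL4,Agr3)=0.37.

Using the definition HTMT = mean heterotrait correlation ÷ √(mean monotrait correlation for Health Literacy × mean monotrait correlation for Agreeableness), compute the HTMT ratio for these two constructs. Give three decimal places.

0.797

Between-construct mean = 5.57/12 = 0.4642.
Mean within-HL = 3.70/6 = 0.6167; mean within-Agr = 1.65/3 = 0.5500.
Geometric mean = √(0.6167 × 0.5500) = 0.5824.
HTMT = 0.4642 / 0.5824 = 0.797.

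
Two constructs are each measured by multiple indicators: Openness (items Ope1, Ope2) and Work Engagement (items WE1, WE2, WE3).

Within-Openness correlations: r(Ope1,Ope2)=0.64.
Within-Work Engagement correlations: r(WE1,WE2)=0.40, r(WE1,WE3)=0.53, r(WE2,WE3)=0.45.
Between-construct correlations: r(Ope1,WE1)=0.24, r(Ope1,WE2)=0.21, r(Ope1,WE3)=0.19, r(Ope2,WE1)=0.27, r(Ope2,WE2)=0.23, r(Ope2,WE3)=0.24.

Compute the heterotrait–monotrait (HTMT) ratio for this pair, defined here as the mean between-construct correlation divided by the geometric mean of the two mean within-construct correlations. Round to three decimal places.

0.424

Between-construct mean = 1.38/6 = 0.2300.
Mean within-Ope = 0.64/1 = 0.6400; mean within-WE = 1.38/3 = 0.4600.
Geometric mean = √(0.6400 × 0.4600) = 0.5426.
HTMT = 0.2300 / 0.5426 = 0.424.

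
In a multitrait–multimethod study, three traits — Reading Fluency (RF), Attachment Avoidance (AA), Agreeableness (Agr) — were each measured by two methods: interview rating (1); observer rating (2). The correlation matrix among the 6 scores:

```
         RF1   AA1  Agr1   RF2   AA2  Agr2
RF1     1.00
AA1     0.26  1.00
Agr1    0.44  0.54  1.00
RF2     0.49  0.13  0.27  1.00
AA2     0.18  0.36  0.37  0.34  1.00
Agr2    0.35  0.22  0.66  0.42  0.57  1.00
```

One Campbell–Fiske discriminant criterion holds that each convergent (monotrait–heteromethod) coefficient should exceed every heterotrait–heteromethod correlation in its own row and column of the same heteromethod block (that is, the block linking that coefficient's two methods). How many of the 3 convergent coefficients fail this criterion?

Each convergent coefficient versus the relevant comparison correlations:
RF (methods 1·2): 0.49 vs {0.18, 0.13, 0.35, 0.27} → pass.
AA (methods 1·2): 0.36 vs {0.13, 0.18, 0.22, 0.37} → fail.
Agr (methods 1·2): 0.66 vs {0.27, 0.35, 0.37, 0.22} → pass.
1 of 3 fail.

1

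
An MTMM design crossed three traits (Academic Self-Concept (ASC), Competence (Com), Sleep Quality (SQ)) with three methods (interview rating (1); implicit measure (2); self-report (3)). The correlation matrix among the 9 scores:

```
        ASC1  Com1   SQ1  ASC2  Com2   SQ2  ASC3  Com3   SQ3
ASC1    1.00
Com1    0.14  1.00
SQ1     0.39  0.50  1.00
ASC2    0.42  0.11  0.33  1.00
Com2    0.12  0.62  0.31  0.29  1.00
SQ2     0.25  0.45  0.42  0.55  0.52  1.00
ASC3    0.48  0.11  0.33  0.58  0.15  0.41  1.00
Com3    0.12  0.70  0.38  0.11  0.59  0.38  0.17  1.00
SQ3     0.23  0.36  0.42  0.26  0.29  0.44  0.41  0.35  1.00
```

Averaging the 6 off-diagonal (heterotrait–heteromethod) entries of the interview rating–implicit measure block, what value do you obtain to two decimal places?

HTHM values (method 1 × method 2): 0.12, 0.25, 0.11, 0.45, 0.33, 0.31; mean = 1.57/6 = 0.26.

0.26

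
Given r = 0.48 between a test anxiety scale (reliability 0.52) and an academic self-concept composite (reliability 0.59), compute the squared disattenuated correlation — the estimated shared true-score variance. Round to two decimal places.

Disattenuated r = 0.48 / √(0.52 × 0.59) = 0.48 / 0.5539 = 0.8666.
Shared true-score variance = 0.8666² = 0.7510 ≈ 0.75.

0.75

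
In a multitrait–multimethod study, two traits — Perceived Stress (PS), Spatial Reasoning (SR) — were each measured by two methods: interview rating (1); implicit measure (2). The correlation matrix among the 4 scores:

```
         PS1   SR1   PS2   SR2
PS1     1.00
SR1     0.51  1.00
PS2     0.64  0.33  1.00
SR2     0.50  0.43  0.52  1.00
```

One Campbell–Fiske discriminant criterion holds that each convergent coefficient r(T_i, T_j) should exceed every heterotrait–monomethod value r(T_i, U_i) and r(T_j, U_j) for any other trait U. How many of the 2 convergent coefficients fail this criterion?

Each convergent coefficient versus the relevant comparison correlations:
PS (methods 1·2): 0.64 vs {0.51, 0.52} → pass.
SR (methods 1·2): 0.43 vs {0.51, 0.52} → fail.
1 of 2 fail.

1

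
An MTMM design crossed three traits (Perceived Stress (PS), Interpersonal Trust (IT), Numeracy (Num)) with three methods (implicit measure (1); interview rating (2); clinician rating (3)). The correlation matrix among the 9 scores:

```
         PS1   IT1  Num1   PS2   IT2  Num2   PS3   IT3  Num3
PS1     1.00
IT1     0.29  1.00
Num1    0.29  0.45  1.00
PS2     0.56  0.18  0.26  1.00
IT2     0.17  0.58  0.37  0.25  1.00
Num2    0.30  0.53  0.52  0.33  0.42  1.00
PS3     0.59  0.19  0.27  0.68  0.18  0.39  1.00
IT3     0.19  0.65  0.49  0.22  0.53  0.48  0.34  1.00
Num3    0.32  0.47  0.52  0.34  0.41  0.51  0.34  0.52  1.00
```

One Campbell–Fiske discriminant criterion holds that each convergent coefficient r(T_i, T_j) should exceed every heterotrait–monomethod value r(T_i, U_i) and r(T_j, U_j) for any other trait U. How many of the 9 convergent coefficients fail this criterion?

Convergent coefficients and their comparison sets:
PS (methods 1·2): 0.56 vs {0.29, 0.25, 0.29, 0.33} → pass.
PS (methods 1·3): 0.59 vs {0.29, 0.34, 0.29, 0.34} → pass.
PS (methods 2·3): 0.68 vs {0.25, 0.34, 0.33, 0.34} → pass.
IT (methods 1·2): 0.58 vs {0.29, 0.25, 0.45, 0.42} → pass.
IT (methods 1·3): 0.65 vs {0.29, 0.34, 0.45, 0.52} → pass.
IT (methods 2·3): 0.53 vs {0.25, 0.34, 0.42, 0.52} → pass.
Num (methods 1·2): 0.52 vs {0.29, 0.33, 0.45, 0.42} → pass.
Num (methods 1·3): 0.52 vs {0.29, 0.34, 0.45, 0.52} → fail.
Num (methods 2·3): 0.51 vs {0.33, 0.34, 0.42, 0.52} → fail.
2 of 9 fail.

2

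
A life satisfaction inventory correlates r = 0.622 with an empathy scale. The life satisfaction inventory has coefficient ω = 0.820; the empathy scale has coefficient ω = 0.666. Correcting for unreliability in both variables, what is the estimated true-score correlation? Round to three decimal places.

0.842

r_true = r_obs / √(r_xx · r_yy) = 0.622 / √(0.820 × 0.666) = 0.622 / √0.546120 = 0.622 / 0.7390 ≈ 0.842.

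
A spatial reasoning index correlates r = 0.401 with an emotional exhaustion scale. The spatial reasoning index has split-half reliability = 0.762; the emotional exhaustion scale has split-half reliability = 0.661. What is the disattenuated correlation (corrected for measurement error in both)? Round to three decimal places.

0.565

r_true = r_obs / √(r_xx · r_yy) = 0.401 / √(0.762 × 0.661) = 0.401 / √0.503682 = 0.401 / 0.7097 ≈ 0.565.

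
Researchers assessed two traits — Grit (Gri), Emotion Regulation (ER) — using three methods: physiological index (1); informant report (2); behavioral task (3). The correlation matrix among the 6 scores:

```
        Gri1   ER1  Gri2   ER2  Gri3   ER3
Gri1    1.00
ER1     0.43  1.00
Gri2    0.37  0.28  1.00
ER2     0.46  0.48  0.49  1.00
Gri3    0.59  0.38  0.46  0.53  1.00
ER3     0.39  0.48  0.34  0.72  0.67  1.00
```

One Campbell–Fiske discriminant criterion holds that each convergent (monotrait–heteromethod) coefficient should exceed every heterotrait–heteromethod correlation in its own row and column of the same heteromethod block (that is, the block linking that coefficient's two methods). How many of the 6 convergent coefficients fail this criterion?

2

Checking each validity diagonal entry against its comparison values:
Gri (methods 1·2): 0.37 vs {0.46, 0.28} → fail.
Gri (methods 1·3): 0.59 vs {0.39, 0.38} → pass.
Gri (methods 2·3): 0.46 vs {0.34, 0.53} → fail.
ER (methods 1·2): 0.48 vs {0.28, 0.46} → pass.
ER (methods 1·3): 0.48 vs {0.38, 0.39} → pass.
ER (methods 2·3): 0.72 vs {0.53, 0.34} → pass.
2 of 6 fail.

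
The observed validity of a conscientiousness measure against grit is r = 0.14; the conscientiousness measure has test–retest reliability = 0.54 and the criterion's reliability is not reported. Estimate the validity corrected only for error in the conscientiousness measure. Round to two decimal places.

0.19

Single correction: r_c = r_obs / √r_xx = 0.14 / √0.54 = 0.14 / 0.7348 ≈ 0.19.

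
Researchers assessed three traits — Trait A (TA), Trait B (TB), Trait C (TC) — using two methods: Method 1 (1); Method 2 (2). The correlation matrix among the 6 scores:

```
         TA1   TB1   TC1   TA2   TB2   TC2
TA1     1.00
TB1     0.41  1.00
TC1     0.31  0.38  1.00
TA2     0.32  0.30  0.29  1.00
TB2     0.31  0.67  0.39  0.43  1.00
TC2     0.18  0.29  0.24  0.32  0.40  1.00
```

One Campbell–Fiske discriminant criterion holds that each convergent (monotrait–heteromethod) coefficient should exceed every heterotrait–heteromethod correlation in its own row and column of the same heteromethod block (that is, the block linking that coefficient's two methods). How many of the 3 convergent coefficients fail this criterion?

1

Each convergent coefficient versus the relevant comparison correlations:
TA (methods 1·2): 0.32 vs {0.31, 0.30, 0.18, 0.29} → pass.
TB (methods 1·2): 0.67 vs {0.30, 0.31, 0.29, 0.39} → pass.
TC (methods 1·2): 0.24 vs {0.29, 0.18, 0.39, 0.29} → fail.
1 of 3 fail.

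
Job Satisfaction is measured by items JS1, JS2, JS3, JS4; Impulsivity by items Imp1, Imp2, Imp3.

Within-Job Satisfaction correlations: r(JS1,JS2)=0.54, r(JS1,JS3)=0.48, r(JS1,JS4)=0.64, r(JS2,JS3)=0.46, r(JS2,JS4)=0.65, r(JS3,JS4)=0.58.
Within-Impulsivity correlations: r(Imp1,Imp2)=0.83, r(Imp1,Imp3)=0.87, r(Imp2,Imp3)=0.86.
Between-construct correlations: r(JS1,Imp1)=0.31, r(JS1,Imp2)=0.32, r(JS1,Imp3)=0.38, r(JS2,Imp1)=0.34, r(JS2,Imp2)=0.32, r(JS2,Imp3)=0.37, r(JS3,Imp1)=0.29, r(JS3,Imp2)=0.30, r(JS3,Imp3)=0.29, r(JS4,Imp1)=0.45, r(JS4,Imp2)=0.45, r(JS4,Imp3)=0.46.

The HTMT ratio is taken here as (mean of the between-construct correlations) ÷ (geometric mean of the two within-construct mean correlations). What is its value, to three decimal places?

0.517

Mean heterotrait r = 4.28/12 = 0.3567.
Mean within-JS = 3.35/6 = 0.5583; mean within-Imp = 2.56/3 = 0.8533.
Geometric mean = √(0.5583 × 0.8533) = 0.6902.
HTMT = 0.3567 / 0.6902 = 0.517.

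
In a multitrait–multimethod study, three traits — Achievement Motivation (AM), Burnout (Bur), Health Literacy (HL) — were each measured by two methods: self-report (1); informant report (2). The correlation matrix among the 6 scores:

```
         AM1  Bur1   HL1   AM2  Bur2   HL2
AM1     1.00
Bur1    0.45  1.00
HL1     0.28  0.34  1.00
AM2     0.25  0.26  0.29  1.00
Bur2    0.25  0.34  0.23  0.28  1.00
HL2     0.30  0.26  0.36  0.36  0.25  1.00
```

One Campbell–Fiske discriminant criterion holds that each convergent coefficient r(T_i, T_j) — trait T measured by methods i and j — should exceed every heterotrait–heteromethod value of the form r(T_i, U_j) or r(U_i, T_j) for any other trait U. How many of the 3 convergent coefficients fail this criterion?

1

Each convergent coefficient versus the relevant comparison correlations:
AM (methods 1·2): 0.25 vs {0.25, 0.26, 0.30, 0.29} → fail.
Bur (methods 1·2): 0.34 vs {0.26, 0.25, 0.26, 0.23} → pass.
HL (methods 1·2): 0.36 vs {0.29, 0.30, 0.23, 0.26} → pass.
1 of 3 fail.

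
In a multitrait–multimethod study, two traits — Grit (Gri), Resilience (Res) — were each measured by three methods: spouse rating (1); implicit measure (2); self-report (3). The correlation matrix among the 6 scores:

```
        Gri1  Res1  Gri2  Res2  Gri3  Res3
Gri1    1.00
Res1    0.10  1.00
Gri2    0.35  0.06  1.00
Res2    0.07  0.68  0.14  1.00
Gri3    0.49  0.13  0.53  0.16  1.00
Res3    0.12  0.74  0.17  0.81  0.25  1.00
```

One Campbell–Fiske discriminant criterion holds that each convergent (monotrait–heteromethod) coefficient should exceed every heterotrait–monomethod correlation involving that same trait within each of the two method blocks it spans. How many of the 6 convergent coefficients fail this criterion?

Each convergent coefficient versus the relevant comparison correlations:
Gri (methods 1·2): 0.35 vs {0.10, 0.14} → pass.
Gri (methods 1·3): 0.49 vs {0.10, 0.25} → pass.
Gri (methods 2·3): 0.53 vs {0.14, 0.25} → pass.
Res (methods 1·2): 0.68 vs {0.10, 0.14} → pass.
Res (methods 1·3): 0.74 vs {0.10, 0.25} → pass.
Res (methods 2·3): 0.81 vs {0.14, 0.25} → pass.
0 of 6 fail.

0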